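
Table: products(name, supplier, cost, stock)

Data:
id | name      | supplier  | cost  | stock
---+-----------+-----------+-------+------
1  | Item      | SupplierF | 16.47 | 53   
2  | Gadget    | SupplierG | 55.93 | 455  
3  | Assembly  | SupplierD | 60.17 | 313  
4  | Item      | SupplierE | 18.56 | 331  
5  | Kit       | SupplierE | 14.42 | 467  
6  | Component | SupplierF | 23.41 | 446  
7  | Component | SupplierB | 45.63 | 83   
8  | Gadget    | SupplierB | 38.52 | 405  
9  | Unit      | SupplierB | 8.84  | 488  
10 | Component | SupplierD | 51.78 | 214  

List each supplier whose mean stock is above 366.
SELECT supplier, AVG(stock)
FROM products
GROUP BY supplier
HAVING AVG(stock) > 366

Result:
  SupplierE: avg=399.00
  SupplierG: avg=455.00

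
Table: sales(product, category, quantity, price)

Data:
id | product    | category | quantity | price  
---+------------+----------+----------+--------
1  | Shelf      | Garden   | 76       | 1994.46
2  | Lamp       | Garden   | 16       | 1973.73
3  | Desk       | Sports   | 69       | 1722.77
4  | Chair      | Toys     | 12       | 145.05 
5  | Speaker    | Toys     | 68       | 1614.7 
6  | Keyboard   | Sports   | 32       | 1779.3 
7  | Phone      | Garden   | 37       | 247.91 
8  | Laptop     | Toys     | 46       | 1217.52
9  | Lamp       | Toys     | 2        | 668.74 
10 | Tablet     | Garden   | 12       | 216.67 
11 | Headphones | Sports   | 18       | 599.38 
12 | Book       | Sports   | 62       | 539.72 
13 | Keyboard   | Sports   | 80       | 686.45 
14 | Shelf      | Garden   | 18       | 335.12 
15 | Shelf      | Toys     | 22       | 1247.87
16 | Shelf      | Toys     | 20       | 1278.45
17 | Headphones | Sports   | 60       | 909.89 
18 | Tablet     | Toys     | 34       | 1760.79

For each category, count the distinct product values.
SELECT category, COUNT(DISTINCT product)
FROM sales
GROUP BY category

Result:
  Garden: 4 distinct
  Sports: 4 distinct
  Toys: 6 distinct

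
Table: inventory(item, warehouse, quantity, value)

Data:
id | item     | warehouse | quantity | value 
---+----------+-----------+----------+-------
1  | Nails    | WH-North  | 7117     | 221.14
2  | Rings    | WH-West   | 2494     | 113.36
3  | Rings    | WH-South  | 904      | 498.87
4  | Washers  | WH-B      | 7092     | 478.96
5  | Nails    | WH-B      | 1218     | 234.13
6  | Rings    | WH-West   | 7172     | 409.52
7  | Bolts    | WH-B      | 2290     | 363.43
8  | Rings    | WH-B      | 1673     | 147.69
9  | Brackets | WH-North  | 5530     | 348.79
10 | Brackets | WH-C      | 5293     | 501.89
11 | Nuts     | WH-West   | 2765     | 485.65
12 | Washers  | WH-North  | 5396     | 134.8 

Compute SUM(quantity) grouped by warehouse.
SELECT warehouse, SUM(quantity) as result
FROM inventory
GROUP BY warehouse

Result:
  WH-B: 12273
  WH-C: 5293
  WH-North: 18043
  WH-South: 904
  WH-West: 12431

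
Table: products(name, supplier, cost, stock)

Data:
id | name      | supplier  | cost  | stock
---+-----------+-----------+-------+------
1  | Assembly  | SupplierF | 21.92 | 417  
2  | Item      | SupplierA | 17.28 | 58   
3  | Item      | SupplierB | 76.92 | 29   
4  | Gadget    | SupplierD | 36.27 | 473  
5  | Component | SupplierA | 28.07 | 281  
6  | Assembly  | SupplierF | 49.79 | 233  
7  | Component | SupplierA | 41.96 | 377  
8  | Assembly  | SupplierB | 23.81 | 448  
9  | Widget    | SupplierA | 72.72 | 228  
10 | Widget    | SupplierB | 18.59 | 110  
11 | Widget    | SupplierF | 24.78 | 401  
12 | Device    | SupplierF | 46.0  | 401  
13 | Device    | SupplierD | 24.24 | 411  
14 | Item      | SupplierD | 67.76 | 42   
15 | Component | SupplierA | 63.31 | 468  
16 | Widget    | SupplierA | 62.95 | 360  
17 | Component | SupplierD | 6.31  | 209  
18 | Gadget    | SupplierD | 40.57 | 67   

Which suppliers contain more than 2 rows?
SELECT supplier, COUNT(*) as cnt
FROM products
GROUP BY supplier
HAVING COUNT(*) > 2

Result:
  SupplierA: 6
  SupplierB: 3
  SupplierD: 5
  SupplierF: 4

Note: HAVING filters groups after aggregation, WHERE filters rows before.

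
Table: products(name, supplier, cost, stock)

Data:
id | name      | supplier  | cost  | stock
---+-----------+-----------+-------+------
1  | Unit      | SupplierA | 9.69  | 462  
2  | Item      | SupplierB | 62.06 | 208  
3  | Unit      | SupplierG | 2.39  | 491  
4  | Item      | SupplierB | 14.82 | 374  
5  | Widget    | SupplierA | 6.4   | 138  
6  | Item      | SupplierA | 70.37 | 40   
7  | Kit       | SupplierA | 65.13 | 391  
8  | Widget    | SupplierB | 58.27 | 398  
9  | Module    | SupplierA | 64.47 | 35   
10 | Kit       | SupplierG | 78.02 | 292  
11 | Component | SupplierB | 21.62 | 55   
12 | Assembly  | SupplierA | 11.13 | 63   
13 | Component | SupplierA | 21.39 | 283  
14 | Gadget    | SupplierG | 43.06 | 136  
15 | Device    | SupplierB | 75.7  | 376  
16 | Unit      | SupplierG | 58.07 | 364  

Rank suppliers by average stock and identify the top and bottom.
SELECT supplier, AVG(stock)
FROM products
GROUP BY supplier
ORDER BY AVG(stock)

All groups:
  SupplierA: 201.71
  SupplierB: 282.20
  SupplierG: 320.75

Highest: SupplierG (320.75)
Lowest: SupplierA (201.71)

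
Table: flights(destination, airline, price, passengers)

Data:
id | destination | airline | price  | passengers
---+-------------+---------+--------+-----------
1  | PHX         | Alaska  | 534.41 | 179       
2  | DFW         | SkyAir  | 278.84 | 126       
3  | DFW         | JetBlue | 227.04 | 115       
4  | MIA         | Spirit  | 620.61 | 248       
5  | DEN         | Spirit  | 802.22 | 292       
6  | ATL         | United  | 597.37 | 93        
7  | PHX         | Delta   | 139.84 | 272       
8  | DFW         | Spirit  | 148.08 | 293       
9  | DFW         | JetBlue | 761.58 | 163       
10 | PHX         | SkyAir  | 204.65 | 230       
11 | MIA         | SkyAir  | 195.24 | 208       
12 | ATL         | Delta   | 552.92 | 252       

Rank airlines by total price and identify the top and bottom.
SELECT airline, SUM(price)
FROM flights
GROUP BY airline
ORDER BY SUM(price)

All groups:
  Alaska: 534.41
  United: 597.37
  SkyAir: 678.73
  Delta: 692.76
  JetBlue: 988.62
  Spirit: 1570.91

Highest: Spirit (1570.91)
Lowest: Alaska (534.41)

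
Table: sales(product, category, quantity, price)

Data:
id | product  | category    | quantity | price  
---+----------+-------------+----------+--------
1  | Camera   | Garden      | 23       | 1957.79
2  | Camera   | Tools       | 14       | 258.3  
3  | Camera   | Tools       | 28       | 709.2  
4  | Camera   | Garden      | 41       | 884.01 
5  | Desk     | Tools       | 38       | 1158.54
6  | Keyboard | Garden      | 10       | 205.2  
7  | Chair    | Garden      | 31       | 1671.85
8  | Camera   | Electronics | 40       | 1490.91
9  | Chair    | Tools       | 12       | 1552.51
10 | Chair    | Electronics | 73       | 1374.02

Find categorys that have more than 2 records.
SELECT category, COUNT(*) as cnt
FROM sales
GROUP BY category
HAVING COUNT(*) > 2

Result:
  Garden: 4
  Tools: 4

Note: HAVING filters groups after aggregation, WHERE filters rows before.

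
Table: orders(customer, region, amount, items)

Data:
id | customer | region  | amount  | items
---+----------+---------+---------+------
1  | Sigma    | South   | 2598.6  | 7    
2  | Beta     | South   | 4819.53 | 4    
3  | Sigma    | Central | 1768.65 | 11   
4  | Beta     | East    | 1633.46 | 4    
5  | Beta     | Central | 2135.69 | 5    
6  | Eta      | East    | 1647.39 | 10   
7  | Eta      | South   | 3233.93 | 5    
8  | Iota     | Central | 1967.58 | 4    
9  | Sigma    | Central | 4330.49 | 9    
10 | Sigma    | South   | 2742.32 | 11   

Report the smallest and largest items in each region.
SELECT region, MIN(items), MAX(items)
FROM orders
GROUP BY region

Result:
  Central: min=4, max=11
  East: min=4, max=10
  South: min=4, max=11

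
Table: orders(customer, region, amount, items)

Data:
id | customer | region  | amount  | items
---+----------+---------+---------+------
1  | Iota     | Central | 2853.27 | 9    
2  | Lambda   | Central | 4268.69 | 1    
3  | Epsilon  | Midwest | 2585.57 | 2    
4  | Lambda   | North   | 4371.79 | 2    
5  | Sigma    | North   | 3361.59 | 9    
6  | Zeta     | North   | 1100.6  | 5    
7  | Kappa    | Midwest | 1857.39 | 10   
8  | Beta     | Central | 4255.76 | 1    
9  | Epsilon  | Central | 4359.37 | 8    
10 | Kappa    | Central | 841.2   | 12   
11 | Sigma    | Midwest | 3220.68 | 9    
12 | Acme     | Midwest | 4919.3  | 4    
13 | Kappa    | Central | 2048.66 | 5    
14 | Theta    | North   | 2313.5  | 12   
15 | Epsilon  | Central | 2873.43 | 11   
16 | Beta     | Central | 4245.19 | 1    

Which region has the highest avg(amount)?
SELECT region, AVG(amount) as val
FROM orders
GROUP BY region
ORDER BY val DESC
LIMIT 1

Result: Central with avg(amount) = 3218.20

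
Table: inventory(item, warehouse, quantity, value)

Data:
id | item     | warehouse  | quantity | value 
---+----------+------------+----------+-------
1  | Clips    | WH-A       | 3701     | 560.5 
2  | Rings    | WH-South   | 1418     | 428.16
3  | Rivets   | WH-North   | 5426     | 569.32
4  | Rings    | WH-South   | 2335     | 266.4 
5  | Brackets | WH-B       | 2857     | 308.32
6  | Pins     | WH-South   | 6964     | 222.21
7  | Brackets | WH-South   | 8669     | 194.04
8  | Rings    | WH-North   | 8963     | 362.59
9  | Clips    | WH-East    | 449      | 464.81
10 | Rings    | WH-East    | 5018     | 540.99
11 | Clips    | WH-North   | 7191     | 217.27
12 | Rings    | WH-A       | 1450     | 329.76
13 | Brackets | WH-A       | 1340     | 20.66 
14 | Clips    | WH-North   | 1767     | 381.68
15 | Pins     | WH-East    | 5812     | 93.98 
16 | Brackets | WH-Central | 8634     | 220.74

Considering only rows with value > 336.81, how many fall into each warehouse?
SELECT warehouse, COUNT(*)
FROM inventory
WHERE value > 336.81
GROUP BY warehouse

Note: WHERE filters rows before grouping.

Result:
  WH-A: 1
  WH-East: 2
  WH-North: 3
  WH-South: 1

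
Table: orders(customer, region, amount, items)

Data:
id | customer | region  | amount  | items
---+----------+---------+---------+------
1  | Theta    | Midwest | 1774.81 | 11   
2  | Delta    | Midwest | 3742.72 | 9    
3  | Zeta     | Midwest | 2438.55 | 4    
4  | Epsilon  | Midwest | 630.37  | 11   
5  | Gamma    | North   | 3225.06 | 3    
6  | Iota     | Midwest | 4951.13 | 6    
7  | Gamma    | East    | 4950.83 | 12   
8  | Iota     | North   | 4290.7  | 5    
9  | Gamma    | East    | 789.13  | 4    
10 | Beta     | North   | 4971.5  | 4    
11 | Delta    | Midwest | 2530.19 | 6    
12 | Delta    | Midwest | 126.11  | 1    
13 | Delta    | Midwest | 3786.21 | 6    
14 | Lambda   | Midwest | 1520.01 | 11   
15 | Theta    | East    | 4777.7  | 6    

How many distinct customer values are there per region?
SELECT region, COUNT(DISTINCT customer)
FROM orders
GROUP BY region

Result:
  East: 2 distinct
  Midwest: 6 distinct
  North: 3 distinct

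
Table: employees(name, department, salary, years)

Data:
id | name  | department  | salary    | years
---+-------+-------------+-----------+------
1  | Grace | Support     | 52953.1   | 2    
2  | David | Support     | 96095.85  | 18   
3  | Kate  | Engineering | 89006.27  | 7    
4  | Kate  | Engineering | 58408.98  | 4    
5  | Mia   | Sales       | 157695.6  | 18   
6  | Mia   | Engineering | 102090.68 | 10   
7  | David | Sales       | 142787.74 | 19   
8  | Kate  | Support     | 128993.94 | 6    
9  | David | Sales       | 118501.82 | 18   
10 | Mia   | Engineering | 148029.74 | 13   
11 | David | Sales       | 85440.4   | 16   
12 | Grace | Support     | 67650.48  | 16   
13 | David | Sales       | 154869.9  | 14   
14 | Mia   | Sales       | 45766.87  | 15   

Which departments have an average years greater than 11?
SELECT department, AVG(years)
FROM employees
GROUP BY department
HAVING AVG(years) > 11

Result:
  Sales: avg=16.67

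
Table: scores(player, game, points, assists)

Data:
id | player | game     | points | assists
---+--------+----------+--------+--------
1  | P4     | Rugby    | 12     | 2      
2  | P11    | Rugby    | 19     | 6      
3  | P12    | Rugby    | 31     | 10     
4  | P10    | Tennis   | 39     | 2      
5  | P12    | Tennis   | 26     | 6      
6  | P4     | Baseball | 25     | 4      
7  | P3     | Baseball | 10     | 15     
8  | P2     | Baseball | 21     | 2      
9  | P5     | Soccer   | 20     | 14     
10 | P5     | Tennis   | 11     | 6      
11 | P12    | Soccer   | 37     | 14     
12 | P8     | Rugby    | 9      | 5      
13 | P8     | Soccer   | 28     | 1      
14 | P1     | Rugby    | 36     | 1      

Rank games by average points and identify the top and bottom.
SELECT game, AVG(points)
FROM scores
GROUP BY game
ORDER BY AVG(points)

All groups:
  Baseball: 18.67
  Rugby: 21.40
  Tennis: 25.33
  Soccer: 28.33

Highest: Soccer (28.33)
Lowest: Baseball (18.67)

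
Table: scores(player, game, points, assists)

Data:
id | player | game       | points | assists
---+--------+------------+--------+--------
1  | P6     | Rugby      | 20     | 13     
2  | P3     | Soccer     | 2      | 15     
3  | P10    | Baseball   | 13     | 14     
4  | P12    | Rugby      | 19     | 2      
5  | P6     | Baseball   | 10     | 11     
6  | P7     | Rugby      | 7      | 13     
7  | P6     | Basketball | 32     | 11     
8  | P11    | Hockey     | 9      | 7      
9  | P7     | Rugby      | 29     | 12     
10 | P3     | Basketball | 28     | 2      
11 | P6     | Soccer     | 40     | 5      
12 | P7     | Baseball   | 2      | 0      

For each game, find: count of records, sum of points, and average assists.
SELECT game,
       COUNT(*) as cnt,
       SUM(points) as total_points,
       AVG(assists) as avg_assists
FROM scores
GROUP BY game

Result:
  Baseball: 3 records, 25 total points, 8.33 avg assists
  Basketball: 2 records, 60 total points, 6.50 avg assists
  Hockey: 1 records, 9 total points, 7.00 avg assists
  Rugby: 4 records, 75 total points, 10.00 avg assists
  Soccer: 2 records, 42 total points, 10.00 avg assists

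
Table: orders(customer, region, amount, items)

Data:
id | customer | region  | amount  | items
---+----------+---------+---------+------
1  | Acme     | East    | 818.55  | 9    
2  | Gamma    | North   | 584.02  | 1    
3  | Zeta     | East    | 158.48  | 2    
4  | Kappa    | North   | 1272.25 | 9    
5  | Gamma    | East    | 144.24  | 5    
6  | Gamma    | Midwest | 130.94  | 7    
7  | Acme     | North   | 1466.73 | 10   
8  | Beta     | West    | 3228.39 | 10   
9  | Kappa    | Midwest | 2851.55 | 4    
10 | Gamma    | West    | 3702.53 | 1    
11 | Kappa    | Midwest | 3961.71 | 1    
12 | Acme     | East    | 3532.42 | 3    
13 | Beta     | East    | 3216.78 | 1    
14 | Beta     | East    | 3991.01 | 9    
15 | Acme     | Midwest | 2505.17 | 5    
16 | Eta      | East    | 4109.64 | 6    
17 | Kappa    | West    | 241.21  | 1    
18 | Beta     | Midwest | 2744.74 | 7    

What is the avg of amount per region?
SELECT region, AVG(amount) as result
FROM orders
GROUP BY region

Result:
  East: 2281.59
  Midwest: 2438.82
  North: 1107.67
  West: 2390.71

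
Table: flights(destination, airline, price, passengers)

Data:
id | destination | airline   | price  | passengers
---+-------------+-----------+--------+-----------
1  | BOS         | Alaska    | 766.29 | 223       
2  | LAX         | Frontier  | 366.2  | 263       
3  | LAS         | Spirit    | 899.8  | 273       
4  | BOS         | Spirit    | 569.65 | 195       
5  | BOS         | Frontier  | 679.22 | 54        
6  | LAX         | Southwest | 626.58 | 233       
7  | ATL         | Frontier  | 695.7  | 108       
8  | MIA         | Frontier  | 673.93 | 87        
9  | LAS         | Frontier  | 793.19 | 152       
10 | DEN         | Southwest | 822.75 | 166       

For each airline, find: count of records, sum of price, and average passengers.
SELECT airline,
       COUNT(*) as cnt,
       SUM(price) as total_price,
       AVG(passengers) as avg_passengers
FROM flights
GROUP BY airline

Result:
  Alaska: 1 records, 766.29 total price, 223.00 avg passengers
  Frontier: 5 records, 3208.24 total price, 132.80 avg passengers
  Southwest: 2 records, 1449.33 total price, 199.50 avg passengers
  Spirit: 2 records, 1469.45 total price, 234.00 avg passengers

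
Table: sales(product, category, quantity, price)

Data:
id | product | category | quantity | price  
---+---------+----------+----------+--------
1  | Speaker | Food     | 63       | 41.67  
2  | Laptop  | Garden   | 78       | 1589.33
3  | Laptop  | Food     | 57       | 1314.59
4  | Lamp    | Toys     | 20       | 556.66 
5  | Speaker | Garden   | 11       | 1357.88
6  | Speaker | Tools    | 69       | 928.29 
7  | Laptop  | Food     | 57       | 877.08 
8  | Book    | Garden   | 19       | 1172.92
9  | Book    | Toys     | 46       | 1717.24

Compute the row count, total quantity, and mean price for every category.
SELECT category,
       COUNT(*) as cnt,
       SUM(quantity) as total_quantity,
       AVG(price) as avg_price
FROM sales
GROUP BY category

Result:
  Food: 3 records, 177 total quantity, 744.45 avg price
  Garden: 3 records, 108 total quantity, 1373.38 avg price
  Tools: 1 records, 69 total quantity, 928.29 avg price
  Toys: 2 records, 66 total quantity, 1136.95 avg price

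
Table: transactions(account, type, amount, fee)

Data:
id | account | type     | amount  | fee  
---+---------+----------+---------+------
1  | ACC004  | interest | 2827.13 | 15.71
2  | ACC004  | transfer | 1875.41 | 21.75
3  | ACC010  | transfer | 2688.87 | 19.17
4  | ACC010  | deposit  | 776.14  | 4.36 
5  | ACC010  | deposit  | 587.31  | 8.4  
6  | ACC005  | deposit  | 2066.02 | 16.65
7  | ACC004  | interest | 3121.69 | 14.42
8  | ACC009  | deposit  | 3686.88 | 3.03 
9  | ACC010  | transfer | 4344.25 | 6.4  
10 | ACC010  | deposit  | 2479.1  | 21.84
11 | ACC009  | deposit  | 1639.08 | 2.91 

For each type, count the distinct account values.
SELECT type, COUNT(DISTINCT account)
FROM transactions
GROUP BY type

Result:
  deposit: 3 distinct
  interest: 1 distinct
  transfer: 2 distinct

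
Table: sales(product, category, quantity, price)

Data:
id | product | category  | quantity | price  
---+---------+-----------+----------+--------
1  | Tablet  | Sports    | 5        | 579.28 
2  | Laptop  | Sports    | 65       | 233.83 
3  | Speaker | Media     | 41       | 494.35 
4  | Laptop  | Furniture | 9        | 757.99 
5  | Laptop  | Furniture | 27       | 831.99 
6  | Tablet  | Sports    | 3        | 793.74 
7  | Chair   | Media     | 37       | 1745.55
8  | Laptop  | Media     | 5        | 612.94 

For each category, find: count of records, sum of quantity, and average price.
SELECT category,
       COUNT(*) as cnt,
       SUM(quantity) as total_quantity,
       AVG(price) as avg_price
FROM sales
GROUP BY category

Result:
  Furniture: 2 records, 36 total quantity, 794.99 avg price
  Media: 3 records, 83 total quantity, 950.95 avg price
  Sports: 3 records, 73 total quantity, 535.62 avg price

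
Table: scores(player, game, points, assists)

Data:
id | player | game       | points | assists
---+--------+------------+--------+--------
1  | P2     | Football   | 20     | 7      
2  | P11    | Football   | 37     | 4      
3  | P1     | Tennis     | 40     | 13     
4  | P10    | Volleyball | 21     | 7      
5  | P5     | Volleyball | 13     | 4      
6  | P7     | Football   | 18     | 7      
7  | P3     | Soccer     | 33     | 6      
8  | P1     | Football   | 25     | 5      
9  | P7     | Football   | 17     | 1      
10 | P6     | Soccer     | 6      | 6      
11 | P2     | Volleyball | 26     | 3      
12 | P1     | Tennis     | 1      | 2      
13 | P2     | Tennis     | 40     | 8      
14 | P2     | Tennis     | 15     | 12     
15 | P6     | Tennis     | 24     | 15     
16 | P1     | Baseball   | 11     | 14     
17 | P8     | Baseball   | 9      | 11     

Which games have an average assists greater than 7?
SELECT game, AVG(assists)
FROM scores
GROUP BY game
HAVING AVG(assists) > 7

Result:
  Baseball: avg=12.50
  Tennis: avg=10.00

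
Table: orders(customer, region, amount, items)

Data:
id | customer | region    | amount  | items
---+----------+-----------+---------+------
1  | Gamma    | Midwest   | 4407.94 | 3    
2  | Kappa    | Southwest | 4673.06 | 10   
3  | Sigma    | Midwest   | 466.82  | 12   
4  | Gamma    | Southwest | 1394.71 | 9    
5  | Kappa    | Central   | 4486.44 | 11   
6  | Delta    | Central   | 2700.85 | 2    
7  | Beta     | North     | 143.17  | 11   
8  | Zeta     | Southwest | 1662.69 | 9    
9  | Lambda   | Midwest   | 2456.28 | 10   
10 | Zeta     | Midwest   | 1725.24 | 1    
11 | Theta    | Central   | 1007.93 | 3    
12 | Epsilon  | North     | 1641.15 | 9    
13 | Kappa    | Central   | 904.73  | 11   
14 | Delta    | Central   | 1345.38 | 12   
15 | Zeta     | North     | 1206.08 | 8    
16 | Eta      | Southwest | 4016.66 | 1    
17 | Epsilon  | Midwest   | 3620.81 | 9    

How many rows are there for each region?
SELECT region, COUNT(*) as count
FROM orders
GROUP BY region

Result:
  Central: 5
  Midwest: 5
  North: 3
  Southwest: 4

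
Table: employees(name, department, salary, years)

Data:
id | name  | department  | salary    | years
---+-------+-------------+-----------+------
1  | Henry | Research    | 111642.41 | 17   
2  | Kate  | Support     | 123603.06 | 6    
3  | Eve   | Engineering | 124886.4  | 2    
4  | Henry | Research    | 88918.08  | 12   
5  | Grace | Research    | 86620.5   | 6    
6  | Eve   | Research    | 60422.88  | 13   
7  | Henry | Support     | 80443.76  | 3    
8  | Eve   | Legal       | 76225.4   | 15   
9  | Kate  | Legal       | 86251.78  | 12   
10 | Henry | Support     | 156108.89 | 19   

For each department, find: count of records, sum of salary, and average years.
SELECT department,
       COUNT(*) as cnt,
       SUM(salary) as total_salary,
       AVG(years) as avg_years
FROM employees
GROUP BY department

Result:
  Engineering: 1 records, 124886.40 total salary, 2.00 avg years
  Legal: 2 records, 162477.18 total salary, 13.50 avg years
  Research: 4 records, 347603.87 total salary, 12.00 avg years
  Support: 3 records, 360155.71 total salary, 9.33 avg years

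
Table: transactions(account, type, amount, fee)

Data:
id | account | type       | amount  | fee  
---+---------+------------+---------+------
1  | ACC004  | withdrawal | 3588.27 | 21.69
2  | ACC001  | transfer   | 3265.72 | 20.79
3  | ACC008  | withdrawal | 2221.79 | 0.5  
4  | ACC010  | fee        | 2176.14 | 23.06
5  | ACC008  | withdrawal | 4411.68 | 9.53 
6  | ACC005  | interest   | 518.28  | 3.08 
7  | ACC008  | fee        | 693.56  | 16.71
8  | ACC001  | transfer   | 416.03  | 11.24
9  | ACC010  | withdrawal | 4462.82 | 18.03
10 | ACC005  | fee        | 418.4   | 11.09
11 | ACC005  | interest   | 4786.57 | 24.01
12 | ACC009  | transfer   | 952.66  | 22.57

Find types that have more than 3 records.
SELECT type, COUNT(*) as cnt
FROM transactions
GROUP BY type
HAVING COUNT(*) > 3

Result:
  withdrawal: 4

Note: HAVING filters groups after aggregation, WHERE filters rows before.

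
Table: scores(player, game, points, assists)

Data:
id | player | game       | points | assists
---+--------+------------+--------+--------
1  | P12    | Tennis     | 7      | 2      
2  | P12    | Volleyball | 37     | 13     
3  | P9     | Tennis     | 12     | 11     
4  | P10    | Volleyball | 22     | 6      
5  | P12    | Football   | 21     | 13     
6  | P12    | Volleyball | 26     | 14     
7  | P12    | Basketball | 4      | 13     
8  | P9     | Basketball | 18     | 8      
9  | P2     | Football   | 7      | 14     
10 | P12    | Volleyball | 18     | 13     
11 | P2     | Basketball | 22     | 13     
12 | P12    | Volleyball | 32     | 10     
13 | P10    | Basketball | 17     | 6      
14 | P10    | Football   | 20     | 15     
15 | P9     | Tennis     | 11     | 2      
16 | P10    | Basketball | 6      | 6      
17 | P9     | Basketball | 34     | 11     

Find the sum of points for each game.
SELECT game, SUM(points) as result
FROM scores
GROUP BY game

Result:
  Basketball: 101
  Football: 48
  Tennis: 30
  Volleyball: 135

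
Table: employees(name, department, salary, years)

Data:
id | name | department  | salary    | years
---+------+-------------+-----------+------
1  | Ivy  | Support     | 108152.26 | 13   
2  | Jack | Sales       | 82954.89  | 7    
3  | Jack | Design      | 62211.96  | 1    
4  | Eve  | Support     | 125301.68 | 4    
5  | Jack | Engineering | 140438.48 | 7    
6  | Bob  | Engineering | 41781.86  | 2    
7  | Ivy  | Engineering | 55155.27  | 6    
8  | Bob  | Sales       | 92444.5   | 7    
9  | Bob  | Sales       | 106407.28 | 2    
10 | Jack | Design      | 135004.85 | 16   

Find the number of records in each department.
SELECT department, COUNT(*) as count
FROM employees
GROUP BY department

Result:
  Design: 2
  Engineering: 3
  Sales: 3
  Support: 2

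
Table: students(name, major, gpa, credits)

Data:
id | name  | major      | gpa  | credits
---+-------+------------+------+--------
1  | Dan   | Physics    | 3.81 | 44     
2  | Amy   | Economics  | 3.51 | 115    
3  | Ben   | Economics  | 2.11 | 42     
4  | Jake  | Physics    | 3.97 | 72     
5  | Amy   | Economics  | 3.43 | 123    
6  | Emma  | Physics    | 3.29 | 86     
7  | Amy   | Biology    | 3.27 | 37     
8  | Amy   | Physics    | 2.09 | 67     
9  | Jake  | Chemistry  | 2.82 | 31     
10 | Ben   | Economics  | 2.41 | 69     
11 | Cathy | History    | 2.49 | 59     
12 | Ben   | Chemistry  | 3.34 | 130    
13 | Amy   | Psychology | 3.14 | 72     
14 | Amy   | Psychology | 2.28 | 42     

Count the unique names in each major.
SELECT major, COUNT(DISTINCT name)
FROM students
GROUP BY major

Result:
  Biology: 1 distinct
  Chemistry: 2 distinct
  Economics: 2 distinct
  History: 1 distinct
  Physics: 4 distinct
  Psychology: 1 distinct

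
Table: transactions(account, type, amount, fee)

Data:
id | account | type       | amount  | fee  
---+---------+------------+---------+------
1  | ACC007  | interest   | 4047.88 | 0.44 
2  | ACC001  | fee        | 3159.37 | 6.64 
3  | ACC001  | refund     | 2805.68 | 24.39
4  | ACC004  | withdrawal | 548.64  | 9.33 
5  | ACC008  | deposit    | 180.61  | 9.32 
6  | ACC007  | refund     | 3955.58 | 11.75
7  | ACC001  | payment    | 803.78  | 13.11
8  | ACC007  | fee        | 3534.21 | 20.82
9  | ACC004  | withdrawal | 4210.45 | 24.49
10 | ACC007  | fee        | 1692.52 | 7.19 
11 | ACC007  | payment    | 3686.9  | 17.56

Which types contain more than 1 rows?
SELECT type, COUNT(*) as cnt
FROM transactions
GROUP BY type
HAVING COUNT(*) > 1

Result:
  fee: 3
  payment: 2
  refund: 2
  withdrawal: 2

Note: HAVING filters groups after aggregation, WHERE filters rows before.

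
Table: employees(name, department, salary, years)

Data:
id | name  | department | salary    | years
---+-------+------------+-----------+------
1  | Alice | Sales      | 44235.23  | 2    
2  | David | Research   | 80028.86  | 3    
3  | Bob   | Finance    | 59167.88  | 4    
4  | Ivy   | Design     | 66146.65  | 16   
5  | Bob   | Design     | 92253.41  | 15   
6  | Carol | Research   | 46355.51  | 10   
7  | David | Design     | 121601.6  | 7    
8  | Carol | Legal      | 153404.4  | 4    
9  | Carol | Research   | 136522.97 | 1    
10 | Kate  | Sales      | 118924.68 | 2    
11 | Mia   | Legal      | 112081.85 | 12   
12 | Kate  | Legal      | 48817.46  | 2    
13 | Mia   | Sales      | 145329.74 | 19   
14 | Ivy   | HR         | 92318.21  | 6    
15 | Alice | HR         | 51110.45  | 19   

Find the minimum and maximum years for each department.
SELECT department, MIN(years), MAX(years)
FROM employees
GROUP BY department

Result:
  Design: min=7, max=16
  Finance: min=4, max=4
  HR: min=6, max=19
  Legal: min=2, max=12
  Research: min=1, max=10
  Sales: min=2, max=19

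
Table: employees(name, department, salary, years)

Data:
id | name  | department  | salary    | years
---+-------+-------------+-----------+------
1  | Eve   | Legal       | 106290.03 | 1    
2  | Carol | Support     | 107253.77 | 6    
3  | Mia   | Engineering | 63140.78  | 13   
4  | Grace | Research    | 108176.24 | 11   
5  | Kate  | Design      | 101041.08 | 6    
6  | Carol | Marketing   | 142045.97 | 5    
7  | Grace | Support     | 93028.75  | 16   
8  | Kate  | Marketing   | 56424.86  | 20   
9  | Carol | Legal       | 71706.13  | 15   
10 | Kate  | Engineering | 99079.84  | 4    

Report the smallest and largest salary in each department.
SELECT department, MIN(salary), MAX(salary)
FROM employees
GROUP BY department

Result:
  Design: min=101041.08, max=101041.08
  Engineering: min=63140.78, max=99079.84
  Legal: min=71706.13, max=106290.03
  Marketing: min=56424.86, max=142045.97
  Research: min=108176.24, max=108176.24
  Support: min=93028.75, max=107253.77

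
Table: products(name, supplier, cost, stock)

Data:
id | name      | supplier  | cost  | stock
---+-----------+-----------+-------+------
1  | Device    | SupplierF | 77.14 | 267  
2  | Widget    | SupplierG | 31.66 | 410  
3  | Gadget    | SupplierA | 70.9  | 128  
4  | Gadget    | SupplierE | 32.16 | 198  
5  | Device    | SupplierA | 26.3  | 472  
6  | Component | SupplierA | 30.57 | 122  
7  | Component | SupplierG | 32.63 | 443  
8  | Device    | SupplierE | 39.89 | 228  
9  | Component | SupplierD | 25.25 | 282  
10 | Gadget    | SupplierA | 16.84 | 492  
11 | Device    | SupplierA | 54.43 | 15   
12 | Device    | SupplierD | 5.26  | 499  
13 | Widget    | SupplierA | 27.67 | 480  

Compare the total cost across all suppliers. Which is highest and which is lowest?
SELECT supplier, SUM(cost)
FROM products
GROUP BY supplier
ORDER BY SUM(cost)

All groups:
  SupplierD: 30.51
  SupplierG: 64.29
  SupplierE: 72.05
  SupplierF: 77.14
  SupplierA: 226.71

Highest: SupplierA (226.71)
Lowest: SupplierD (30.51)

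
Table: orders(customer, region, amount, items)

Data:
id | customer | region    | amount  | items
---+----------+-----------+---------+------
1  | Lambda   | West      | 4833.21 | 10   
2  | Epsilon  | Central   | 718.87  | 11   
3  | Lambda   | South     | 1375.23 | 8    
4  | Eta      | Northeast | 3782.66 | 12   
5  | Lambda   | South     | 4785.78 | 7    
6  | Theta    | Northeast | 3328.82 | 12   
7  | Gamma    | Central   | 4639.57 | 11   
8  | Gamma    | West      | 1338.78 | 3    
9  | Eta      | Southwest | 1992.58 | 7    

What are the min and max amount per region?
SELECT region, MIN(amount), MAX(amount)
FROM orders
GROUP BY region

Result:
  Central: min=718.87, max=4639.57
  Northeast: min=3328.82, max=3782.66
  South: min=1375.23, max=4785.78
  Southwest: min=1992.58, max=1992.58
  West: min=1338.78, max=4833.21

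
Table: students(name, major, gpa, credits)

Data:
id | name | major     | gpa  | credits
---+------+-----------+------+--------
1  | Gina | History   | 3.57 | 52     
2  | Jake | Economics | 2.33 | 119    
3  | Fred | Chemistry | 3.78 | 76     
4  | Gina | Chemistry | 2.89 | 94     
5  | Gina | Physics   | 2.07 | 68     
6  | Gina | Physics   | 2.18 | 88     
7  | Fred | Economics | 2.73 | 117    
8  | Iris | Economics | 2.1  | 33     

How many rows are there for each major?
SELECT major, COUNT(*) as count
FROM students
GROUP BY major

Result:
  Chemistry: 2
  Economics: 3
  History: 1
  Physics: 2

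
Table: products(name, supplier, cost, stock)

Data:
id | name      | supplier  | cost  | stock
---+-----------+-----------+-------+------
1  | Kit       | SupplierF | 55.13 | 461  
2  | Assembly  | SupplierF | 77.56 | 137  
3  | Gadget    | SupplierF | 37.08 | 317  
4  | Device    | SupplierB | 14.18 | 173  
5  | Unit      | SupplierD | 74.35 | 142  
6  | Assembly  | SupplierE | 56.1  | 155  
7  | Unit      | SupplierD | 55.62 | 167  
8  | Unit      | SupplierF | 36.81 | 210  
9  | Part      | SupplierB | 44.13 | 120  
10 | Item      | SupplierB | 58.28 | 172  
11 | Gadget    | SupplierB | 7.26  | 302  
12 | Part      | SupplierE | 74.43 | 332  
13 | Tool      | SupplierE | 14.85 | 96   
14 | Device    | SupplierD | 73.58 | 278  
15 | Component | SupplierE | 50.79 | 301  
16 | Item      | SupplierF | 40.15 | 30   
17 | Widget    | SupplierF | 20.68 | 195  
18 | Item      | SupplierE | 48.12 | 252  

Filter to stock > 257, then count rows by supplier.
SELECT supplier, COUNT(*)
FROM products
WHERE stock > 257
GROUP BY supplier

Note: WHERE filters rows before grouping.

Result:
  SupplierB: 1
  SupplierD: 1
  SupplierE: 2
  SupplierF: 2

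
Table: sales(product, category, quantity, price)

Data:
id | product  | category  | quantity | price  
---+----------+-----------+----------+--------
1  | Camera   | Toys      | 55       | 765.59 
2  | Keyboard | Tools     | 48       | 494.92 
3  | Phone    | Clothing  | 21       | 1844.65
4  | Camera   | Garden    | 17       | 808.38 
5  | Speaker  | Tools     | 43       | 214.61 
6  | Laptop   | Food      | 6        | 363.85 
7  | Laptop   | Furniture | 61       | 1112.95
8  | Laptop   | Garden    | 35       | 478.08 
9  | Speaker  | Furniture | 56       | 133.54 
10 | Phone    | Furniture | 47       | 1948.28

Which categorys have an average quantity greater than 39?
SELECT category, AVG(quantity)
FROM sales
GROUP BY category
HAVING AVG(quantity) > 39

Result:
  Furniture: avg=54.67
  Tools: avg=45.50
  Toys: avg=55.00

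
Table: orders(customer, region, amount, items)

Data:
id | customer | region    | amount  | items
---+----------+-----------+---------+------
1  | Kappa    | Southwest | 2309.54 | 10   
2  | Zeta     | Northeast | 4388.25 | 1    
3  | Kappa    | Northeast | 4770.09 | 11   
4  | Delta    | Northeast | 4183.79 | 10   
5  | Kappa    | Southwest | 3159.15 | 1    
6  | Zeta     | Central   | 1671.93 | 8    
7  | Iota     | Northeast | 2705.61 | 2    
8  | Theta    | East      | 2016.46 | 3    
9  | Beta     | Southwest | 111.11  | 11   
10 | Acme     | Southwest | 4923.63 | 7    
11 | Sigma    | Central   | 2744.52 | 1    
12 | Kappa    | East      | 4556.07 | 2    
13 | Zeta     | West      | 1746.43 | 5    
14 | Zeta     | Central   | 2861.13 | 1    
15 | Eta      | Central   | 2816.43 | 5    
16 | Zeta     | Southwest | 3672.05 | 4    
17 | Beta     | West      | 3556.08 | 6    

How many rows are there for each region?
SELECT region, COUNT(*) as count
FROM orders
GROUP BY region

Result:
  Central: 4
  East: 2
  Northeast: 4
  Southwest: 5
  West: 2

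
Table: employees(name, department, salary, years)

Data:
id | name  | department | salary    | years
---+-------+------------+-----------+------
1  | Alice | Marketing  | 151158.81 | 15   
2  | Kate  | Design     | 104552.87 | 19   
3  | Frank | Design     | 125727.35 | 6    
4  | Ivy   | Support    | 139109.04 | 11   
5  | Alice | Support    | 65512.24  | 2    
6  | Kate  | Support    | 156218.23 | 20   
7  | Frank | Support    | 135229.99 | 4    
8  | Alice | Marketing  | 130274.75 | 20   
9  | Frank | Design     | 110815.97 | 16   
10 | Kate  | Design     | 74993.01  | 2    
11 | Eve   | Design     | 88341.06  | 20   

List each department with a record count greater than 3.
SELECT department, COUNT(*) as cnt
FROM employees
GROUP BY department
HAVING COUNT(*) > 3

Result:
  Design: 5
  Support: 4

Note: HAVING filters groups after aggregation, WHERE filters rows before.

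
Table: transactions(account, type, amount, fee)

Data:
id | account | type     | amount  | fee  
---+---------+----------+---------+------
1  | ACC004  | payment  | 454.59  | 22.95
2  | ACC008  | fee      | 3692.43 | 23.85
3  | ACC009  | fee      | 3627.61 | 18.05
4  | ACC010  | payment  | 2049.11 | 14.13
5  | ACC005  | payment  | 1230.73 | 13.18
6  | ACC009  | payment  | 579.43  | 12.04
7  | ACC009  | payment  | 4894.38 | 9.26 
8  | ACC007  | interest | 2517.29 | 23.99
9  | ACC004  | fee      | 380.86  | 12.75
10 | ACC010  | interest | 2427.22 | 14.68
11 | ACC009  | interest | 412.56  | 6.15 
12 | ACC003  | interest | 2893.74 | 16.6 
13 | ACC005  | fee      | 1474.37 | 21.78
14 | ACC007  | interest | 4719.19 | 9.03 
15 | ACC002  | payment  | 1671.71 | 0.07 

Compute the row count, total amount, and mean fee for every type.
SELECT type,
       COUNT(*) as cnt,
       SUM(amount) as total_amount,
       AVG(fee) as avg_fee
FROM transactions
GROUP BY type

Result:
  fee: 4 records, 9175.27 total amount, 19.11 avg fee
  interest: 5 records, 12970.00 total amount, 14.09 avg fee
  payment: 6 records, 10879.95 total amount, 11.94 avg fee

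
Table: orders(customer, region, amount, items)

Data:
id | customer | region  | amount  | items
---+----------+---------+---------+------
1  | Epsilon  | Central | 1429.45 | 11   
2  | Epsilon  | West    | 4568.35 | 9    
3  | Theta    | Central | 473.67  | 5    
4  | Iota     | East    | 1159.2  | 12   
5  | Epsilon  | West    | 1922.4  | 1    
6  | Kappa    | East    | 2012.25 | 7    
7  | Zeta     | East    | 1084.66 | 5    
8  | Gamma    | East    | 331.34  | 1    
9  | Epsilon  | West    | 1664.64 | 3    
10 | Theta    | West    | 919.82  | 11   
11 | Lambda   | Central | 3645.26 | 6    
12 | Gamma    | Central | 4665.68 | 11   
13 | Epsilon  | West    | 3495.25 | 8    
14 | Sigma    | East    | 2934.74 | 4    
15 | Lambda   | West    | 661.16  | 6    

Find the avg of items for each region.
SELECT region, AVG(items) as result
FROM orders
GROUP BY region

Result:
  Central: 8.25
  East: 5.80
  West: 6.33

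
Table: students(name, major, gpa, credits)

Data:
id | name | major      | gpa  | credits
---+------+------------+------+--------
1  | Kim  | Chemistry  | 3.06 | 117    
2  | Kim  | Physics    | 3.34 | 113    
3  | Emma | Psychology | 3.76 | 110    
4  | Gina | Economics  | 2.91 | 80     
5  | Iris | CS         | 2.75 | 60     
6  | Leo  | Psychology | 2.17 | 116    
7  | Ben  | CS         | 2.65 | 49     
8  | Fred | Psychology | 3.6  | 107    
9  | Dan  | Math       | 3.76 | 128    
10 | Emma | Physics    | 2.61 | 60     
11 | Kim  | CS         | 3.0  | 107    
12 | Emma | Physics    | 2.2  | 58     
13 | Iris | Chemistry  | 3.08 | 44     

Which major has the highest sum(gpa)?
SELECT major, SUM(gpa) as val
FROM students
GROUP BY major
ORDER BY val DESC
LIMIT 1

Result: Psychology with sum(gpa) = 9.53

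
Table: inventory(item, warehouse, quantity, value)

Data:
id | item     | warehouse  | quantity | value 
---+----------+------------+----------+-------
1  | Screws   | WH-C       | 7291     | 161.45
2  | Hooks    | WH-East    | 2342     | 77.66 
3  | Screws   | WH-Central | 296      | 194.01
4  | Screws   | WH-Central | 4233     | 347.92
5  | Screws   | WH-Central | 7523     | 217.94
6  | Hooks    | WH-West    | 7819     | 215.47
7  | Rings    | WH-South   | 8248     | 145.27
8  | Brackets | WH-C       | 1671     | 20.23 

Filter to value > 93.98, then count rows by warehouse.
SELECT warehouse, COUNT(*)
FROM inventory
WHERE value > 93.98
GROUP BY warehouse

Note: WHERE filters rows before grouping.

Result:
  WH-C: 1
  WH-Central: 3
  WH-South: 1
  WH-West: 1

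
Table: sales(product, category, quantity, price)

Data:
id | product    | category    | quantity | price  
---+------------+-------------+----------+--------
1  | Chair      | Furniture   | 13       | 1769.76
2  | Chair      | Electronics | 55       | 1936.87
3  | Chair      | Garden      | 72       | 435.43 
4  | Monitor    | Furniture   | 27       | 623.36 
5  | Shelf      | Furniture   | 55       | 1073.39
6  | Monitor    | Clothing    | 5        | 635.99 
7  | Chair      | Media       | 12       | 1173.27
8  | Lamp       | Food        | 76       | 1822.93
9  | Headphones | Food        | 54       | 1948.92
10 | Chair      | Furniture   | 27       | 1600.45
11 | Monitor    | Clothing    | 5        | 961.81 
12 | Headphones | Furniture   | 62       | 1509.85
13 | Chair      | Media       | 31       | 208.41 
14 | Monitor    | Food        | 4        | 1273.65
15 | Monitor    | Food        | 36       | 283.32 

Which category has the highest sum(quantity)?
SELECT category, SUM(quantity) as val
FROM sales
GROUP BY category
ORDER BY val DESC
LIMIT 1

Result: Furniture with sum(quantity) = 184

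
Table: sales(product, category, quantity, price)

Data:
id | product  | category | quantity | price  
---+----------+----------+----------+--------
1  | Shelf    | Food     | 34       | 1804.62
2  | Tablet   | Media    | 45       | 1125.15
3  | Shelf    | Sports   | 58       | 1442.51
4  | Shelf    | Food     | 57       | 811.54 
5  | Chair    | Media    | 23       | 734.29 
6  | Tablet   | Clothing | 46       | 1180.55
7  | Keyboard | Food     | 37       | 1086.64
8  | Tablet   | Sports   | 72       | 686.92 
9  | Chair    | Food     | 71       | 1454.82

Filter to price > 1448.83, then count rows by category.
SELECT category, COUNT(*)
FROM sales
WHERE price > 1448.83
GROUP BY category

Note: WHERE filters rows before grouping.

Result:
  Food: 2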